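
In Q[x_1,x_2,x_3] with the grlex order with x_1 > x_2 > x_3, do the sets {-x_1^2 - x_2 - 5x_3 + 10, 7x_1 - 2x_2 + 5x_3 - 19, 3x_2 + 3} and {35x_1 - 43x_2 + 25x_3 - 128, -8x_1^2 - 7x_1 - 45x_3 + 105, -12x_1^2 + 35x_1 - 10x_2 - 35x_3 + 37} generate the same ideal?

Yes, the ideals are equal.

Two ideals are equal iff their reduced Gröbner bases coincide (the reduced basis is unique for a fixed ordering).
Buchberger on the first generating set:
f_1 = -x_1^2 - x_2 - 5x_3 + 10, LT = x_1^2.
f_2 = 7x_1 - 2x_2 + 5x_3 - 19, LT = x_1.
f_3 = 3x_2 + 3, LT = x_2.

S(f_1,f_2): lcm = x_1^2. S = 2/7x_1x_2 - 5/7x_1x_3 + 19/7x_1 + x_2 + 5x_3 - 10.
  reduce S modulo (f_1, f_2, f_3):
  remainder 25/49x_3^2 + 75/49x_3 - 250/49 ≠ 0; add g_4 = 25/49x_3^2 + 75/49x_3 - 250/49 to the basis.

The other S-polynomials (S(f_1,f_3), S(f_2,f_3), S(f_1,g_4), S(f_2,g_4), S(f_3,g_4)) all reduce to 0 modulo the current basis, so we have a Gröbner basis.
Inter-reduce: drop elements whose leading term is divisible by another's, tail-reduce, and make monic.
Reduced Gröbner basis: {x_3^2 + 3x_3 - 10, x_1 + 5/7x_3 - 17/7, x_2 + 1}.

Buchberger on the second generating set:
h_1 = 35x_1 - 43x_2 + 25x_3 - 128, LT = x_1.
h_2 = -8x_1^2 - 7x_1 - 45x_3 + 105, LT = x_1^2.
h_3 = -12x_1^2 + 35x_1 - 10x_2 - 35x_3 + 37, LT = x_1^2.

S(h_1,h_2): lcm = x_1^2. S = -43/35x_1x_2 + 5/7x_1x_3 - 1269/280x_1 - 45/8x_3 + 105/8.
  reduce S modulo (h_1, h_2, h_3):
  remainder -1849/1225x_2^2 + 86/49x_2x_3 - 25/49x_3^2 - 98599/9800x_2 + 11/49x_3 - 33807/9800 ≠ 0; add k_4 = -1849/1225x_2^2 + 86/49x_2x_3 - 25/49x_3^2 - 98599/9800x_2 + 11/49x_3 - 33807/9800 to the basis.

S(h_1,h_3): lcm = x_1^2. S = -43/35x_1x_2 + 5/7x_1x_3 - 311/420x_1 - 5/6x_2 - 35/12x_3 + 37/12.
  reduce S modulo (h_1, h_2, h_3, k_4):
  remainder 153/40x_2 + 153/40 ≠ 0; add k_5 = 153/40x_2 + 153/40 to the basis.

S(k_4,k_5): lcm = x_2^2. S = -50/43x_2x_3 + 625/1849x_3^2 + 1949/344x_2 - 275/1849x_3 + 33807/14792.
  reduce S modulo (h_1, h_2, h_3, k_4, k_5):
  remainder 625/1849x_3^2 + 1875/1849x_3 - 6250/1849 ≠ 0; add k_6 = 625/1849x_3^2 + 1875/1849x_3 - 6250/1849 to the basis.

The other S-polynomials (S(h_2,h_3), S(h_1,k_4), S(h_2,k_4), S(h_3,k_4), S(h_1,k_5), S(h_2,k_5), S(h_3,k_5), S(h_1,k_6), S(h_2,k_6), S(h_3,k_6), S(k_4,k_6), S(k_5,k_6)) all reduce to 0 modulo the current basis, so we have a Gröbner basis.
Inter-reduce: drop elements whose leading term is divisible by another's, tail-reduce, and make monic.
Reduced Gröbner basis: {x_3^2 + 3x_3 - 10, x_1 + 5/7x_3 - 17/7, x_2 + 1}.

These coincide, so the ideals are equal.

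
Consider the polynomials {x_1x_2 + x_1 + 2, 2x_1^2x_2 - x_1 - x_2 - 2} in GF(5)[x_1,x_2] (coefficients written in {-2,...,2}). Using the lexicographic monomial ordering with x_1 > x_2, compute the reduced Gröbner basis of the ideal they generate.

G = {x_1 + x_2^2 - 2x_2 + 2, x_2^3 - x_2^2}

f_1 = x_1x_2 + x_1 + 2, LT = x_1x_2.
f_2 = 2x_1^2x_2 - x_1 - x_2 - 2, LT = x_1^2x_2.

S(f_1,f_2): lcm = x_1^2x_2. S = x_1^2 - 2x_2 + 1.
  reduce S modulo (f_1, f_2):
  remainder x_1^2 - 2x_2 + 1 ≠ 0; add g_3 = x_1^2 - 2x_2 + 1 to the basis.

S(f_1,g_3): lcm = x_1^2x_2. S = x_1^2 + 2x_1 + 2x_2^2 - x_2.
  reduce S modulo (f_1, f_2, g_3):
  remainder 2x_1 + 2x_2^2 + x_2 - 1 ≠ 0; add g_4 = 2x_1 + 2x_2^2 + x_2 - 1 to the basis.

S(f_1,g_4): lcm = x_1x_2. S = x_1 - x_2^3 + 2x_2^2 - 2x_2 + 2.
  reduce S modulo (f_1, f_2, g_3, g_4):
  remainder -x_2^3 + x_2^2 ≠ 0; add g_5 = -x_2^3 + x_2^2 to the basis.

The other S-polynomials (S(f_2,g_3), S(f_2,g_4), S(g_3,g_4), S(f_1,g_5), S(f_2,g_5), S(g_3,g_5), S(g_4,g_5)) all reduce to 0 modulo the current basis, so we have a Gröbner basis.
Inter-reduce: drop elements whose leading term is divisible by another's, tail-reduce, and make monic.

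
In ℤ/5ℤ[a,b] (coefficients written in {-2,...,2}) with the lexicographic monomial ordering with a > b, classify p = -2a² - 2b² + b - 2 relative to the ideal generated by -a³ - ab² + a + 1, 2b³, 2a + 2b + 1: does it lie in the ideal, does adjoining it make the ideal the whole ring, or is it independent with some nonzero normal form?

First compute the reduced Gröbner basis of I by Buchberger's algorithm.
f_1 = -a³ - ab² + a + 1, LT = a³.
f_2 = 2b³, LT = b³.
f_3 = 2a + 2b + 1, LT = a.

S(f_1,f_3): lcm = a³. S = -a²b + 2a² + ab² - a - 1.
  leading term a²b: subtract (2ab)·f_3 from -a²b + 2a² + ab² - a - 1 → 2a² + 2ab² - 2ab - a - 1
  leading term a²: subtract (a)·f_3 from 2a² + 2ab² - 2ab - a - 1 → 2ab² + ab - 2a - 1
  leading term ab²: subtract (b²)·f_3 from 2ab² + ab - 2a - 1 → ab - 2a - 2b³ - b² - 1
  leading term ab: subtract (-2b)·f_3 from ab - 2a - 2b³ - b² - 1 → -2a - 2b³ - 2b² + 2b - 1
  leading term a: subtract (-1)·f_3 from -2a - 2b³ - 2b² + 2b - 1 → -2b³ - 2b² - b
  leading term b³: subtract (-1)·f_2 from -2b³ - 2b² - b → -2b² - b
  leading term b²: no divisor's leading term divides it; move -2b² to the remainder.
  leading term b: no divisor's leading term divides it; move -b to the remainder.
  remainder -2b² - b ≠ 0; add h_4 = -2b² - b to the basis.

S(f_2,h_4): lcm = b³. S = 2b².
  leading term b²: subtract (-1)·h_4 from 2b² → -b
  leading term b: no divisor's leading term divides it; move -b to the remainder.
  remainder -b ≠ 0; add h_5 = -b to the basis.

The other S-polynomials (S(f_1,f_2), S(f_2,f_3), S(f_1,h_4), S(f_3,h_4), S(f_1,h_5), S(f_2,h_5), S(f_3,h_5), S(h_4,h_5)) all reduce to 0 modulo the current basis, so we have a Gröbner basis.
Inter-reduce: drop elements whose leading term is divisible by another's, tail-reduce, and make monic.
Reduced Gröbner basis: {a - 2, b}.
Label its elements g_1 = a - 2, g_2 = b.

Reduce p = -2a² - 2b² + b - 2 modulo G:
  leading term a²: subtract (-2a)·g_1 from -2a² - 2b² + b - 2 → a - 2b² + b - 2
  leading term a: subtract (1)·g_1 from a - 2b² + b - 2 → -2b² + b
  leading term b²: subtract (-2b)·g_2 from -2b² + b → b
  leading term b: subtract (1)·g_2 from b → 0
  normal form = 0.
Since the normal form is 0, p ∈ I.

-2a² - 2b² + b - 2 lies in I (it reduces to 0).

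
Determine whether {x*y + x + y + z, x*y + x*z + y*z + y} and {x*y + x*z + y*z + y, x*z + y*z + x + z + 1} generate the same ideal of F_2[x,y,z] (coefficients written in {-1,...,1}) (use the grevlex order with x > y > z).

Equality of ideals is decidable: compute both reduced Gröbner bases (unique for the ordering) and check whether they agree.
Buchberger on the first generating set:
f_1 = x*y + x + y + z, LT = x*y.
f_2 = x*y + x*z + y*z + y, LT = x*y.

S(f_1,f_2): lcm = x*y. S = x*z + y*z + x + z.
  reduce S modulo (f_1, f_2):
  remainder x*z + y*z + x + z ≠ 0; add g_3 = x*z + y*z + x + z to the basis.

S(f_1,g_3): lcm = x*y*z. S = y**2*z + x*y + x*z + z**2.
  reduce S modulo (f_1, f_2, g_3):
  remainder y**2*z + y*z + z**2 + y ≠ 0; add g_4 = y**2*z + y*z + z**2 + y to the basis.

The other S-polynomials (S(f_2,g_3), S(f_1,g_4), S(f_2,g_4), S(g_3,g_4)) all reduce to 0 modulo the current basis, so we have a Gröbner basis.
Inter-reduce: drop elements whose leading term is divisible by another's, tail-reduce, and make monic.
Reduced Gröbner basis: {y**2*z + y*z + z**2 + y, x*y + x + y + z, x*z + y*z + x + z}.

Buchberger on the second generating set:
h_1 = x*y + x*z + y*z + y, LT = x*y.
h_2 = x*z + y*z + x + z + 1, LT = x*z.

S(h_1,h_2): lcm = x*y*z. S = y**2*z + x*z**2 + y*z**2 + x*y + y.
  reduce S modulo (h_1, h_2):
  remainder y**2*z + y*z + z**2 + z ≠ 0; add k_3 = y**2*z + y*z + z**2 + z to the basis.

The other S-polynomials (S(h_1,k_3), S(h_2,k_3)) all reduce to 0 modulo the current basis, so we have a Gröbner basis.
Inter-reduce: drop elements whose leading term is divisible by another's, tail-reduce, and make monic.
Reduced Gröbner basis: {y**2*z + y*z + z**2 + z, x*y + x + y + z + 1, x*z + y*z + x + z + 1}.

The bases are distinct; the ideals are different.
The same test decides containment: I ⊆ J iff every generator of I reduces to 0 modulo a Gröbner basis of J.

No, the ideals differ.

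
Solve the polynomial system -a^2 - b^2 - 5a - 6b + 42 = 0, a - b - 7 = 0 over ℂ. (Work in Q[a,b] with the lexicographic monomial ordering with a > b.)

Compute a lex Gröbner basis by Buchberger's algorithm.
f_1 = -a^2 - 5a - b^2 - 6b + 42, LT = a^2.
f_2 = a - b - 7, LT = a.

S(f_1,f_2): lcm = a^2. S = ab + 12a + b^2 + 6b - 42.
  leading term ab: subtract (b)·f_2 from ab + 12a + b^2 + 6b - 42 → 12a + 2b^2 + 13b - 42
  leading term a: subtract (12)·f_2 from 12a + 2b^2 + 13b - 42 → 2b^2 + 25b + 42
  leading term b^2: no divisor's leading term divides it; move 2b^2 to the remainder.
  leading term b: no divisor's leading term divides it; move 25b to the remainder.
  leading term 1: no divisor's leading term divides it; move 42 to the remainder.
  remainder 2b^2 + 25b + 42 ≠ 0; add h_3 = 2b^2 + 25b + 42 to the basis.

The other S-polynomials (S(f_1,h_3), S(f_2,h_3)) all reduce to 0 modulo the current basis, so we have a Gröbner basis.
Inter-reduce: drop elements whose leading term is divisible by another's, tail-reduce, and make monic.
Reduced Gröbner basis: {a - b - 7, b^2 + 25/2b + 21}.

A lex Gröbner basis eliminates variables successively. Here b^2 + 25/2b + 21 depends only on b, with roots {-21/2, -2}; lifting each root through the earlier basis elements recovers the full solutions.
  b = -21/2: the earlier basis element becomes a + 7/2 = 0, giving a = -7/2 — point (-7/2, -21/2).
  b = -2: the earlier basis element becomes a - 5 = 0, giving a = 5 — point (5, -2).
Substituting each solution back into the original system confirms all equations vanish.

{(-7/2, -21/2), (5, -2)}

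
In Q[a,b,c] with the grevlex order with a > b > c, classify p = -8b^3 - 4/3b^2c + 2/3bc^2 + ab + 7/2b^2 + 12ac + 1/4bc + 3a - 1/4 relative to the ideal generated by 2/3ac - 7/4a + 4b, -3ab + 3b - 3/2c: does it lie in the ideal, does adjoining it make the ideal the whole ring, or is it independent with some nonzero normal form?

First compute the reduced Gröbner basis of I by Buchberger's algorithm.
f_1 = 2/3ac - 7/4a + 4b, LT = ac.
f_2 = -3ab + 3b - 3/2c, LT = ab.

S(f_1,f_2): lcm = abc. S = -21/8ab + 6b^2 + bc - 1/2c^2.
  leading term ab: subtract (7/8)·f_2 from -21/8ab + 6b^2 + bc - 1/2c^2 → 6b^2 + bc - 1/2c^2 - 21/8b + 21/16c
  leading term b^2: no divisor's leading term divides it; move 6b^2 to the remainder.
  leading term bc: no divisor's leading term divides it; move bc to the remainder.
  leading term c^2: no divisor's leading term divides it; move -1/2c^2 to the remainder.
  leading term b: no divisor's leading term divides it; move -21/8b to the remainder.
  leading term c: no divisor's leading term divides it; move 21/16c to the remainder.
  remainder 6b^2 + bc - 1/2c^2 - 21/8b + 21/16c ≠ 0; add h_3 = 6b^2 + bc - 1/2c^2 - 21/8b + 21/16c to the basis.

The other S-polynomials (S(f_1,h_3), S(f_2,h_3)) all reduce to 0 modulo the current basis, so we have a Gröbner basis.
Inter-reduce: drop elements whose leading term is divisible by another's, tail-reduce, and make monic.
Reduced Gröbner basis: {ab - b + 1/2c, b^2 + 1/6bc - 1/12c^2 - 7/16b + 7/32c, ac - 21/8a + 6b}.
Label its elements g_1 = ab - b + 1/2c, g_2 = b^2 + 1/6bc - 1/12c^2 - 7/16b + 7/32c, g_3 = ac - 21/8a + 6b.

Reduce p = -8b^3 - 4/3b^2c + 2/3bc^2 + ab + 7/2b^2 + 12ac + 1/4bc + 3a - 1/4 modulo G:
  leading term b^3: subtract (-8b)·g_2 from -8b^3 - 4/3b^2c + 2/3bc^2 + ab + 7/2b^2 + 12ac + 1/4bc + 3a - 1/4 → ab + 12ac + 2bc + 3a - 1/4
  leading term ab: subtract (1)·g_1 from ab + 12ac + 2bc + 3a - 1/4 → 12ac + 2bc + 3a + b - 1/2c - 1/4
  leading term ac: subtract (12)·g_3 from 12ac + 2bc + 3a + b - 1/2c - 1/4 → 2bc + 69/2a - 71b - 1/2c - 1/4
  leading term bc: no divisor's leading term divides it; move 2bc to the remainder.
  leading term a: no divisor's leading term divides it; move 69/2a to the remainder.
  leading term b: no divisor's leading term divides it; move -71b to the remainder.
  leading term c: no divisor's leading term divides it; move -1/2c to the remainder.
  leading term 1: no divisor's leading term divides it; move -1/4 to the remainder.
  normal form = 2bc + 69/2a - 71b - 1/2c - 1/4.
The normal form is nonzero, so p ∉ I. Since p minus its normal form lies in I, I + (p) = I + (r) where r = 2bc + 69/2a - 71b - 1/2c - 1/4; decide whether this ideal is the whole ring.
Run Buchberger on G together with r (pairs among the g_i already reduce to 0 since G is a Gröbner basis):
g_1 = ab - b + 1/2c, LT = ab.
g_2 = b^2 + 1/6bc - 1/12c^2 - 7/16b + 7/32c, LT = b^2.
g_3 = ac - 21/8a + 6b, LT = ac.
r = 2bc + 69/2a - 71b - 1/2c - 1/4, LT = bc.

S(g_1,r): lcm = abc. S = -69/4a^2 + 71/2ab + 1/4ac - bc + 1/2c^2 + 1/8a.
  leading term a^2: no divisor's leading term divides it; move -69/4a^2 to the remainder.
  leading term ab: subtract (71/2)·g_1 from 71/2ab + 1/4ac - bc + 1/2c^2 + 1/8a → 1/4ac - bc + 1/2c^2 + 1/8a + 71/2b - 71/4c
  leading term ac: subtract (1/4)·g_3 from 1/4ac - bc + 1/2c^2 + 1/8a + 71/2b - 71/4c → -bc + 1/2c^2 + 25/32a + 34b - 71/4c
  leading term bc: subtract (-1/2)·r from -bc + 1/2c^2 + 25/32a + 34b - 71/4c → 1/2c^2 + 577/32a - 3/2b - 18c - 1/8
  leading term c^2: no divisor's leading term divides it; move 1/2c^2 to the remainder.
  leading term a: no divisor's leading term divides it; move 577/32a to the remainder.
  leading term b: no divisor's leading term divides it; move -3/2b to the remainder.
  leading term c: no divisor's leading term divides it; move -18c to the remainder.
  leading term 1: no divisor's leading term divides it; move -1/8 to the remainder.
  remainder -69/4a^2 + 1/2c^2 + 577/32a - 3/2b - 18c - 1/8 ≠ 0; add m_5 = -69/4a^2 + 1/2c^2 + 577/32a - 3/2b - 18c - 1/8 to the basis.

S(g_2,r): lcm = b^2c. S = 1/6bc^2 - 1/12c^3 - 69/4ab + 71/2b^2 - 3/16bc + 7/32c^2 + 1/8b.
  leading term bc^2: subtract (1/12c)·r from 1/6bc^2 - 1/12c^3 - 69/4ab + 71/2b^2 - 3/16bc + 7/32c^2 + 1/8b → -1/12c^3 - 69/4ab + 71/2b^2 - 23/8ac + 275/48bc + 25/96c^2 + 1/8b + 1/48c
  leading term c^3: no divisor's leading term divides it; move -1/12c^3 to the remainder.
  leading term ab: subtract (-69/4)·g_1 from -69/4ab + 71/2b^2 - 23/8ac + 275/48bc + 25/96c^2 + 1/8b + 1/48c → 71/2b^2 - 23/8ac + 275/48bc + 25/96c^2 - 137/8b + 415/48c
  leading term b^2: subtract (71/2)·g_2 from 71/2b^2 - 23/8ac + 275/48bc + 25/96c^2 - 137/8b + 415/48c → -23/8ac - 3/16bc + 103/32c^2 - 51/32b + 169/192c
  leading term ac: subtract (-23/8)·g_3 from -23/8ac - 3/16bc + 103/32c^2 - 51/32b + 169/192c → -3/16bc + 103/32c^2 - 483/64a + 501/32b + 169/192c
  leading term bc: subtract (-3/32)·r from -3/16bc + 103/32c^2 - 483/64a + 501/32b + 169/192c → 103/32c^2 - 69/16a + 9b + 5/6c - 3/128
  leading term c^2: no divisor's leading term divides it; move 103/32c^2 to the remainder.
  leading term a: no divisor's leading term divides it; move -69/16a to the remainder.
  leading term b: no divisor's leading term divides it; move 9b to the remainder.
  leading term c: no divisor's leading term divides it; move 5/6c to the remainder.
  leading term 1: no divisor's leading term divides it; move -3/128 to the remainder.
  remainder -1/12c^3 + 103/32c^2 - 69/16a + 9b + 5/6c - 3/128 ≠ 0; add m_6 = -1/12c^3 + 103/32c^2 - 69/16a + 9b + 5/6c - 3/128 to the basis.

The other S-polynomials (S(g_1,g_2), S(g_1,g_3), S(g_2,g_3), S(g_3,r), S(g_1,m_5), S(g_2,m_5), S(g_3,m_5), S(r,m_5), S(g_1,m_6), S(g_2,m_6), S(g_3,m_6), S(r,m_6), S(m_5,m_6)) all reduce to 0 modulo the current basis, so we have a Gröbner basis.
Inter-reduce: drop elements whose leading term is divisible by another's, tail-reduce, and make monic.
Reduced Gröbner basis: {c^3 - 309/8c^2 + 207/4a - 108b - 10c + 9/32, a^2 - 2/69c^2 - 577/552a + 2/23b + 24/23c + 1/138, ab - b + 1/2c, b^2 - 1/12c^2 - 23/8a + 263/48b + 25/96c + 1/48, ac - 21/8a + 6b, bc + 69/4a - 71/2b - 1/4c - 1/8}.
The reduced Gröbner basis of I + (p) is {c^3 - 309/8c^2 + 207/4a - 108b - 10c + 9/32, a^2 - 2/69c^2 - 577/552a + 2/23b + 24/23c + 1/138, ab - b + 1/2c, b^2 - 1/12c^2 - 23/8a + 263/48b + 25/96c + 1/48, ac - 21/8a + 6b, bc + 69/4a - 71/2b - 1/4c - 1/8} ≠ {1}, a proper ideal, so the enlarged system stays consistent: p is independent of I, with normal form 2bc + 69/2a - 71b - 1/2c - 1/4.

-8b^3 - 4/3b^2c + 2/3bc^2 + ab + 7/2b^2 + 12ac + 1/4bc + 3a - 1/4 is independent of I; its normal form modulo I is 2bc + 69/2a - 71b - 1/2c - 1/4.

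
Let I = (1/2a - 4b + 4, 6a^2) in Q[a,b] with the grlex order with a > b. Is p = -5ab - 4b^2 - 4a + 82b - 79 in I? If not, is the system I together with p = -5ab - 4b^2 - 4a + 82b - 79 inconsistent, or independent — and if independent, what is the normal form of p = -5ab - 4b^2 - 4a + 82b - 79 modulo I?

First compute the reduced Gröbner basis of I by Buchberger's algorithm.
f_1 = 1/2a - 4b + 4, LT = a.
f_2 = 6a^2, LT = a^2.

S(f_1,f_2): lcm = a^2. S = -8ab + 8a.
  leading term ab: subtract (-16b)·f_1 from -8ab + 8a → -64b^2 + 8a + 64b
  leading term b^2: no divisor's leading term divides it; move -64b^2 to the remainder.
  leading term a: subtract (16)·f_1 from 8a + 64b → 128b - 64
  leading term b: no divisor's leading term divides it; move 128b to the remainder.
  leading term 1: no divisor's leading term divides it; move -64 to the remainder.
  remainder -64b^2 + 128b - 64 ≠ 0; add h_3 = -64b^2 + 128b - 64 to the basis.

The other S-polynomials (S(f_1,h_3), S(f_2,h_3)) all reduce to 0 modulo the current basis, so we have a Gröbner basis.
Inter-reduce: drop elements whose leading term is divisible by another's, tail-reduce, and make monic.
Reduced Gröbner basis: {b^2 - 2b + 1, a - 8b + 8}.
Label its elements g_1 = b^2 - 2b + 1, g_2 = a - 8b + 8.

Reduce p = -5ab - 4b^2 - 4a + 82b - 79 modulo G:
  leading term ab: subtract (-5b)·g_2 from -5ab - 4b^2 - 4a + 82b - 79 → -44b^2 - 4a + 122b - 79
  leading term b^2: subtract (-44)·g_1 from -44b^2 - 4a + 122b - 79 → -4a + 34b - 35
  leading term a: subtract (-4)·g_2 from -4a + 34b - 35 → 2b - 3
  leading term b: no divisor's leading term divides it; move 2b to the remainder.
  leading term 1: no divisor's leading term divides it; move -3 to the remainder.
  normal form = 2b - 3.
The normal form is nonzero, so p ∉ I. Since p minus its normal form lies in I, I + (p) = I + (r) where r = 2b - 3; decide whether this ideal is the whole ring.
Run Buchberger on G together with r (pairs among the g_i already reduce to 0 since G is a Gröbner basis):
g_1 = b^2 - 2b + 1, LT = b^2.
g_2 = a - 8b + 8, LT = a.
r = 2b - 3, LT = b.

S(g_1,r): lcm = b^2. S = -1/2b + 1.
  leading term b: subtract (-1/4)·r from -1/2b + 1 → 1/4
  leading term 1: no divisor's leading term divides it; move 1/4 to the remainder.
  remainder 1/4 ≠ 0; add m_4 = 1/4 to the basis.

The other S-polynomials (S(g_1,g_2), S(g_2,r), S(g_1,m_4), S(g_2,m_4), S(r,m_4)) all reduce to 0 modulo the current basis, so we have a Gröbner basis.
Inter-reduce: drop elements whose leading term is divisible by another's, tail-reduce, and make monic.
Reduced Gröbner basis: {1}.
The reduced Gröbner basis of I + (p) is {1}: the ideal is the whole ring, so the enlarged system has no common solution — adjoining p is inconsistent.

Adjoining -5ab - 4b^2 - 4a + 82b - 79 makes the ideal the whole ring: the system is inconsistent.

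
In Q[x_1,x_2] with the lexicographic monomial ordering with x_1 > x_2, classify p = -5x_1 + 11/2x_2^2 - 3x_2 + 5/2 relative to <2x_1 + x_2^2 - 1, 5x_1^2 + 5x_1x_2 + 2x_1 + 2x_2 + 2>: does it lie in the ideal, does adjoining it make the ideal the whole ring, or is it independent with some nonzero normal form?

First compute the reduced Gröbner basis of I by Buchberger's algorithm.
f_1 = 2x_1 + x_2^2 - 1, LT = x_1.
f_2 = 5x_1^2 + 5x_1x_2 + 2x_1 + 2x_2 + 2, LT = x_1^2.

S(f_1,f_2): lcm = x_1^2. S = 1/2x_1x_2^2 - x_1x_2 - 9/10x_1 - 2/5x_2 - 2/5.
  reduce S modulo (f_1, f_2):
  remainder -1/4x_2^4 + 1/2x_2^3 + 7/10x_2^2 - 9/10x_2 - 17/20 ≠ 0; add h_3 = -1/4x_2^4 + 1/2x_2^3 + 7/10x_2^2 - 9/10x_2 - 17/20 to the basis.

The other S-polynomials (S(f_1,h_3), S(f_2,h_3)) all reduce to 0 modulo the current basis, so we have a Gröbner basis.
Inter-reduce: drop elements whose leading term is divisible by another's, tail-reduce, and make monic.
Reduced Gröbner basis: {x_1 + 1/2x_2^2 - 1/2, x_2^4 - 2x_2^3 - 14/5x_2^2 + 18/5x_2 + 17/5}.
Label its elements g_1 = x_1 + 1/2x_2^2 - 1/2, g_2 = x_2^4 - 2x_2^3 - 14/5x_2^2 + 18/5x_2 + 17/5.

Reduce p = -5x_1 + 11/2x_2^2 - 3x_2 + 5/2 modulo G:
  leading term x_1: subtract (-5)·g_1 from -5x_1 + 11/2x_2^2 - 3x_2 + 5/2 → 8x_2^2 - 3x_2
  leading term x_2^2: no divisor's leading term divides it; move 8x_2^2 to the remainder.
  leading term x_2: no divisor's leading term divides it; move -3x_2 to the remainder.
  normal form = 8x_2^2 - 3x_2.
The normal form is nonzero, so p ∉ I. Since p minus its normal form lies in I, I + (p) = I + (r) where r = 8x_2^2 - 3x_2; decide whether this ideal is the whole ring.
Run Buchberger on G together with r (pairs among the g_i already reduce to 0 since G is a Gröbner basis):
g_1 = x_1 + 1/2x_2^2 - 1/2, LT = x_1.
g_2 = x_2^4 - 2x_2^3 - 14/5x_2^2 + 18/5x_2 + 17/5, LT = x_2^4.
r = 8x_2^2 - 3x_2, LT = x_2^2.

S(g_2,r): lcm = x_2^4. S = -13/8x_2^3 - 14/5x_2^2 + 18/5x_2 + 17/5.
  reduce S modulo (g_1, g_2, r):
  remainder 5943/2560x_2 + 17/5 ≠ 0; add m_4 = 5943/2560x_2 + 17/5 to the basis.

S(g_2,m_4): lcm = x_2^4. S = -20590/5943x_2^3 - 14/5x_2^2 + 18/5x_2 + 17/5.
  reduce S modulo (g_1, g_2, r, m_4):
  remainder 1486837/3924361 ≠ 0; add m_5 = 1486837/3924361 to the basis.

The other S-polynomials (S(g_1,g_2), S(g_1,r), S(g_1,m_4), S(r,m_4), S(g_1,m_5), S(g_2,m_5), S(r,m_5), S(m_4,m_5)) all reduce to 0 modulo the current basis, so we have a Gröbner basis.
Inter-reduce: drop elements whose leading term is divisible by another's, tail-reduce, and make monic.
Reduced Gröbner basis: {1}.
The reduced Gröbner basis of I + (p) is {1}: the ideal is the whole ring, so the enlarged system has no common solution — adjoining p is inconsistent.

Ideal membership is decidable via reduction modulo a Gröbner basis.

Adjoining -5x_1 + 11/2x_2^2 - 3x_2 + 5/2 makes the ideal the whole ring: the system is inconsistent.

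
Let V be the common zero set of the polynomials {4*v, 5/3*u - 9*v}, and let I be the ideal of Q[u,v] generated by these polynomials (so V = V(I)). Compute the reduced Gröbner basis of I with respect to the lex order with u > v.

G = {u, v}

f_1 = 4*v, LT = v.
f_2 = 5/3*u - 9*v, LT = u.

The S-polynomials (S(f_1,f_2)) all reduce to 0 modulo the current basis, so we have a Gröbner basis.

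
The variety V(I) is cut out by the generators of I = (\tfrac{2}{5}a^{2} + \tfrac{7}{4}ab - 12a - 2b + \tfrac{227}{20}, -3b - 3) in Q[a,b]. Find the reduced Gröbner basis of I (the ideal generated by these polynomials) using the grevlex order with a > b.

G = {a^{2} - \tfrac{275}{8}a + \tfrac{267}{8}, b + 1}

f_1 = \tfrac{2}{5}a^{2} + \tfrac{7}{4}ab - 12a - 2b + \tfrac{227}{20}, LT = a^{2}.
f_2 = -3b - 3, LT = b.

The S-polynomials (S(f_1,f_2)) all reduce to 0 modulo the current basis, so we have a Gröbner basis.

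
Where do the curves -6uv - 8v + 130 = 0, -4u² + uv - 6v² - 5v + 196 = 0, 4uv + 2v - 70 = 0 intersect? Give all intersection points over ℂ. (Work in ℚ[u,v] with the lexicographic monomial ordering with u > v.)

Compute a lex Gröbner basis by Buchberger's algorithm.
f_1 = -6uv - 8v + 130, LT = uv.
f_2 = -4u² + uv - 6v² - 5v + 196, LT = u².
f_3 = 4uv + 2v - 70, LT = uv.

S(f_1,f_2): lcm = u²v. S = ¼uv² + 4/3uv - 65/3u - 3/2v³ - 5/4v² + 49v.
  leading term uv²: subtract (-1/24v)·f_1 from ¼uv² + 4/3uv - 65/3u - 3/2v³ - 5/4v² + 49v → 4/3uv - 65/3u - 3/2v³ - 19/12v² + 653/12v
  leading term uv: subtract (-2/9)·f_1 from 4/3uv - 65/3u - 3/2v³ - 19/12v² + 653/12v → -65/3u - 3/2v³ - 19/12v² + 1895/36v + 260/9
  leading term u: no divisor's leading term divides it; move -65/3u to the remainder.
  leading term v³: no divisor's leading term divides it; move -3/2v³ to the remainder.
  leading term v²: no divisor's leading term divides it; move -19/12v² to the remainder.
  leading term v: no divisor's leading term divides it; move 1895/36v to the remainder.
  leading term 1: no divisor's leading term divides it; move 260/9 to the remainder.
  remainder -65/3u - 3/2v³ - 19/12v² + 1895/36v + 260/9 ≠ 0; add h_4 = -65/3u - 3/2v³ - 19/12v² + 1895/36v + 260/9 to the basis.

S(f_1,f_3): lcm = uv. S = ⅚v - 25/6.
  leading term v: no divisor's leading term divides it; move ⅚v to the remainder.
  leading term 1: no divisor's leading term divides it; move -25/6 to the remainder.
  remainder ⅚v - 25/6 ≠ 0; add h_5 = ⅚v - 25/6 to the basis.

The other S-polynomials (S(f_2,f_3), S(f_1,h_4), S(f_2,h_4), S(f_3,h_4), S(f_1,h_5), S(f_2,h_5), S(f_3,h_5), S(h_4,h_5)) all reduce to 0 modulo the current basis, so we have a Gröbner basis.
Inter-reduce: drop elements whose leading term is divisible by another's, tail-reduce, and make monic.
Reduced Gröbner basis: {u - 3, v - 5}.

A lex Gröbner basis eliminates variables successively. Here v - 5 depends only on v, with roots {5}; lifting each root through the earlier basis elements recovers the full solutions.
  v = 5: the earlier basis element becomes u - 3 = 0, giving u = 3 — point (3, 5).

{(3, 5)}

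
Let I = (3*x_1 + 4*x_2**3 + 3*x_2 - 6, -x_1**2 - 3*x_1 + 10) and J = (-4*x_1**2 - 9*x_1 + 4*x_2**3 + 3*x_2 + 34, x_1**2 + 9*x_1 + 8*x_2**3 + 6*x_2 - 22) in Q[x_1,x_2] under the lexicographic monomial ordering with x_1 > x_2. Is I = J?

Yes, the ideals are equal.

Since reduced Gröbner bases are canonical representatives of ideals under a given ordering, it suffices to compute and compare them.
Buchberger on the first generating set:
f_1 = 3*x_1 + 4*x_2**3 + 3*x_2 - 6, LT = x_1.
f_2 = -x_1**2 - 3*x_1 + 10, LT = x_1**2.

S(f_1,f_2): lcm = x_1**2. S = 4/3*x_1*x_2**3 + x_1*x_2 - 5*x_1 + 10.
  leading term x_1*x_2**3: subtract (4/9*x_2**3)·f_1 from 4/3*x_1*x_2**3 + x_1*x_2 - 5*x_1 + 10 → x_1*x_2 - 5*x_1 - 16/9*x_2**6 - 4/3*x_2**4 + 8/3*x_2**3 + 10
  leading term x_1*x_2: subtract (1/3*x_2)·f_1 from x_1*x_2 - 5*x_1 - 16/9*x_2**6 - 4/3*x_2**4 + 8/3*x_2**3 + 10 → -5*x_1 - 16/9*x_2**6 - 8/3*x_2**4 + 8/3*x_2**3 - x_2**2 + 2*x_2 + 10
  leading term x_1: subtract (-5/3)·f_1 from -5*x_1 - 16/9*x_2**6 - 8/3*x_2**4 + 8/3*x_2**3 - x_2**2 + 2*x_2 + 10 → -16/9*x_2**6 - 8/3*x_2**4 + 28/3*x_2**3 - x_2**2 + 7*x_2
  leading term x_2**6: no divisor's leading term divides it; move -16/9*x_2**6 to the remainder.
  leading term x_2**4: no divisor's leading term divides it; move -8/3*x_2**4 to the remainder.
  leading term x_2**3: no divisor's leading term divides it; move 28/3*x_2**3 to the remainder.
  leading term x_2**2: no divisor's leading term divides it; move -x_2**2 to the remainder.
  leading term x_2: no divisor's leading term divides it; move 7*x_2 to the remainder.
  remainder -16/9*x_2**6 - 8/3*x_2**4 + 28/3*x_2**3 - x_2**2 + 7*x_2 ≠ 0; add g_3 = -16/9*x_2**6 - 8/3*x_2**4 + 28/3*x_2**3 - x_2**2 + 7*x_2 to the basis.

The other S-polynomials (S(f_1,g_3), S(f_2,g_3)) all reduce to 0 modulo the current basis, so we have a Gröbner basis.
Inter-reduce: drop elements whose leading term is divisible by another's, tail-reduce, and make monic.
Reduced Gröbner basis: {x_1 + 4/3*x_2**3 + x_2 - 2, x_2**6 + 3/2*x_2**4 - 21/4*x_2**3 + 9/16*x_2**2 - 63/16*x_2}.

Buchberger on the second generating set:
h_1 = -4*x_1**2 - 9*x_1 + 4*x_2**3 + 3*x_2 + 34, LT = x_1**2.
h_2 = x_1**2 + 9*x_1 + 8*x_2**3 + 6*x_2 - 22, LT = x_1**2.

S(h_1,h_2): lcm = x_1**2. S = -27/4*x_1 - 9*x_2**3 - 27/4*x_2 + 27/2.
  leading term x_1: no divisor's leading term divides it; move -27/4*x_1 to the remainder.
  leading term x_2**3: no divisor's leading term divides it; move -9*x_2**3 to the remainder.
  leading term x_2: no divisor's leading term divides it; move -27/4*x_2 to the remainder.
  leading term 1: no divisor's leading term divides it; move 27/2 to the remainder.
  remainder -27/4*x_1 - 9*x_2**3 - 27/4*x_2 + 27/2 ≠ 0; add k_3 = -27/4*x_1 - 9*x_2**3 - 27/4*x_2 + 27/2 to the basis.

S(h_1,k_3): lcm = x_1**2. S = -4/3*x_1*x_2**3 - x_1*x_2 + 17/4*x_1 - x_2**3 - 3/4*x_2 - 17/2.
  leading term x_1*x_2**3: subtract (16/81*x_2**3)·k_3 from -4/3*x_1*x_2**3 - x_1*x_2 + 17/4*x_1 - x_2**3 - 3/4*x_2 - 17/2 → -x_1*x_2 + 17/4*x_1 + 16/9*x_2**6 + 4/3*x_2**4 - 11/3*x_2**3 - 3/4*x_2 - 17/2
  leading term x_1*x_2: subtract (4/27*x_2)·k_3 from -x_1*x_2 + 17/4*x_1 + 16/9*x_2**6 + 4/3*x_2**4 - 11/3*x_2**3 - 3/4*x_2 - 17/2 → 17/4*x_1 + 16/9*x_2**6 + 8/3*x_2**4 - 11/3*x_2**3 + x_2**2 - 11/4*x_2 - 17/2
  leading term x_1: subtract (-17/27)·k_3 from 17/4*x_1 + 16/9*x_2**6 + 8/3*x_2**4 - 11/3*x_2**3 + x_2**2 - 11/4*x_2 - 17/2 → 16/9*x_2**6 + 8/3*x_2**4 - 28/3*x_2**3 + x_2**2 - 7*x_2
  leading term x_2**6: no divisor's leading term divides it; move 16/9*x_2**6 to the remainder.
  leading term x_2**4: no divisor's leading term divides it; move 8/3*x_2**4 to the remainder.
  leading term x_2**3: no divisor's leading term divides it; move -28/3*x_2**3 to the remainder.
  leading term x_2**2: no divisor's leading term divides it; move x_2**2 to the remainder.
  leading term x_2: no divisor's leading term divides it; move -7*x_2 to the remainder.
  remainder 16/9*x_2**6 + 8/3*x_2**4 - 28/3*x_2**3 + x_2**2 - 7*x_2 ≠ 0; add k_4 = 16/9*x_2**6 + 8/3*x_2**4 - 28/3*x_2**3 + x_2**2 - 7*x_2 to the basis.

The other S-polynomials (S(h_2,k_3), S(h_1,k_4), S(h_2,k_4), S(k_3,k_4)) all reduce to 0 modulo the current basis, so we have a Gröbner basis.
Inter-reduce: drop elements whose leading term is divisible by another's, tail-reduce, and make monic.
Reduced Gröbner basis: {x_1 + 4/3*x_2**3 + x_2 - 2, x_2**6 + 3/2*x_2**4 - 21/4*x_2**3 + 9/16*x_2**2 - 63/16*x_2}.

These coincide, so the ideals are equal.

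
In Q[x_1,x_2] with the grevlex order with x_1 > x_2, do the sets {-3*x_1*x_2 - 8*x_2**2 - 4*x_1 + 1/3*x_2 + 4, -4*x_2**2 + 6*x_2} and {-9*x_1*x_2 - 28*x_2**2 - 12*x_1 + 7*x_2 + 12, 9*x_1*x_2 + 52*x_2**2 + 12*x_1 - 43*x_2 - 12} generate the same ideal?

Yes, the ideals are equal.

For a fixed monomial order, each ideal has a unique reduced Gröbner basis; comparing bases decides equality.
Buchberger on the first generating set:
f_1 = -3*x_1*x_2 - 8*x_2**2 - 4*x_1 + 1/3*x_2 + 4, LT = x_1*x_2.
f_2 = -4*x_2**2 + 6*x_2, LT = x_2**2.

S(f_1,f_2): lcm = x_1*x_2**2. S = 8/3*x_2**3 + 17/6*x_1*x_2 - 1/9*x_2**2 - 4/3*x_2.
  leading term x_2**3: subtract (-2/3*x_2)·f_2 from 8/3*x_2**3 + 17/6*x_1*x_2 - 1/9*x_2**2 - 4/3*x_2 → 17/6*x_1*x_2 + 35/9*x_2**2 - 4/3*x_2
  leading term x_1*x_2: subtract (-17/18)·f_1 from 17/6*x_1*x_2 + 35/9*x_2**2 - 4/3*x_2 → -11/3*x_2**2 - 34/9*x_1 - 55/54*x_2 + 34/9
  leading term x_2**2: subtract (11/12)·f_2 from -11/3*x_2**2 - 34/9*x_1 - 55/54*x_2 + 34/9 → -34/9*x_1 - 176/27*x_2 + 34/9
  leading term x_1: no divisor's leading term divides it; move -34/9*x_1 to the remainder.
  leading term x_2: no divisor's leading term divides it; move -176/27*x_2 to the remainder.
  leading term 1: no divisor's leading term divides it; move 34/9 to the remainder.
  remainder -34/9*x_1 - 176/27*x_2 + 34/9 ≠ 0; add g_3 = -34/9*x_1 - 176/27*x_2 + 34/9 to the basis.

S(f_1,g_3): lcm = x_1*x_2. S = 16/17*x_2**2 + 4/3*x_1 + 8/9*x_2 - 4/3.
  leading term x_2**2: subtract (-4/17)·f_2 from 16/17*x_2**2 + 4/3*x_1 + 8/9*x_2 - 4/3 → 4/3*x_1 + 352/153*x_2 - 4/3
  leading term x_1: subtract (-6/17)·g_3 from 4/3*x_1 + 352/153*x_2 - 4/3 → 0
  remainder 0.

S(f_2,g_3): leading monomials are coprime, so the S-polynomial reduces to 0 (Buchberger's first criterion).
Every S-polynomial of the final basis reduces to 0, so we have a Gröbner basis.
Inter-reduce: drop elements whose leading term is divisible by another's, tail-reduce, and make monic.
Reduced Gröbner basis: {x_2**2 - 3/2*x_2, x_1 + 88/51*x_2 - 1}.

Buchberger on the second generating set:
h_1 = -9*x_1*x_2 - 28*x_2**2 - 12*x_1 + 7*x_2 + 12, LT = x_1*x_2.
h_2 = 9*x_1*x_2 + 52*x_2**2 + 12*x_1 - 43*x_2 - 12, LT = x_1*x_2.

S(h_1,h_2): lcm = x_1*x_2. S = -8/3*x_2**2 + 4*x_2.
  leading term x_2**2: no divisor's leading term divides it; move -8/3*x_2**2 to the remainder.
  leading term x_2: no divisor's leading term divides it; move 4*x_2 to the remainder.
  remainder -8/3*x_2**2 + 4*x_2 ≠ 0; add k_3 = -8/3*x_2**2 + 4*x_2 to the basis.

S(h_1,k_3): lcm = x_1*x_2**2. S = 28/9*x_2**3 + 17/6*x_1*x_2 - 7/9*x_2**2 - 4/3*x_2.
  leading term x_2**3: subtract (-7/6*x_2)·k_3 from 28/9*x_2**3 + 17/6*x_1*x_2 - 7/9*x_2**2 - 4/3*x_2 → 17/6*x_1*x_2 + 35/9*x_2**2 - 4/3*x_2
  leading term x_1*x_2: subtract (-17/54)·h_1 from 17/6*x_1*x_2 + 35/9*x_2**2 - 4/3*x_2 → -133/27*x_2**2 - 34/9*x_1 + 47/54*x_2 + 34/9
  leading term x_2**2: subtract (133/72)·k_3 from -133/27*x_2**2 - 34/9*x_1 + 47/54*x_2 + 34/9 → -34/9*x_1 - 176/27*x_2 + 34/9
  leading term x_1: no divisor's leading term divides it; move -34/9*x_1 to the remainder.
  leading term x_2: no divisor's leading term divides it; move -176/27*x_2 to the remainder.
  leading term 1: no divisor's leading term divides it; move 34/9 to the remainder.
  remainder -34/9*x_1 - 176/27*x_2 + 34/9 ≠ 0; add k_4 = -34/9*x_1 - 176/27*x_2 + 34/9 to the basis.

S(h_2,k_3): lcm = x_1*x_2**2. S = 52/9*x_2**3 + 17/6*x_1*x_2 - 43/9*x_2**2 - 4/3*x_2.
  leading term x_2**3: subtract (-13/6*x_2)·k_3 from 52/9*x_2**3 + 17/6*x_1*x_2 - 43/9*x_2**2 - 4/3*x_2 → 17/6*x_1*x_2 + 35/9*x_2**2 - 4/3*x_2
  leading term x_1*x_2: subtract (-17/54)·h_1 from 17/6*x_1*x_2 + 35/9*x_2**2 - 4/3*x_2 → -133/27*x_2**2 - 34/9*x_1 + 47/54*x_2 + 34/9
  leading term x_2**2: subtract (133/72)·k_3 from -133/27*x_2**2 - 34/9*x_1 + 47/54*x_2 + 34/9 → -34/9*x_1 - 176/27*x_2 + 34/9
  leading term x_1: subtract (1)·k_4 from -34/9*x_1 - 176/27*x_2 + 34/9 → 0
  remainder 0.

S(h_1,k_4): lcm = x_1*x_2. S = 212/153*x_2**2 + 4/3*x_1 + 2/9*x_2 - 4/3.
  leading term x_2**2: subtract (-53/102)·k_3 from 212/153*x_2**2 + 4/3*x_1 + 2/9*x_2 - 4/3 → 4/3*x_1 + 352/153*x_2 - 4/3
  leading term x_1: subtract (-6/17)·k_4 from 4/3*x_1 + 352/153*x_2 - 4/3 → 0
  remainder 0.

S(h_2,k_4): lcm = x_1*x_2. S = 620/153*x_2**2 + 4/3*x_1 - 34/9*x_2 - 4/3.
  leading term x_2**2: subtract (-155/102)·k_3 from 620/153*x_2**2 + 4/3*x_1 - 34/9*x_2 - 4/3 → 4/3*x_1 + 352/153*x_2 - 4/3
  leading term x_1: subtract (-6/17)·k_4 from 4/3*x_1 + 352/153*x_2 - 4/3 → 0
  remainder 0.

S(k_3,k_4): leading monomials are coprime, so the S-polynomial reduces to 0 (Buchberger's first criterion).
Every S-polynomial of the final basis reduces to 0, so we have a Gröbner basis.
Inter-reduce: drop elements whose leading term is divisible by another's, tail-reduce, and make monic.
Reduced Gröbner basis: {x_2**2 - 3/2*x_2, x_1 + 88/51*x_2 - 1}.

Same reduced basis, so the two generating sets span the same ideal.
The same test decides containment: I ⊆ J iff every generator of I reduces to 0 modulo a Gröbner basis of J.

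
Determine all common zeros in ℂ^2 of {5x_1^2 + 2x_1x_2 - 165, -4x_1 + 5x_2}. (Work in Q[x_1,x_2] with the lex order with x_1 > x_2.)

Compute a lex Gröbner basis by Buchberger's algorithm.
f_1 = 5x_1^2 + 2x_1x_2 - 165, LT = x_1^2.
f_2 = -4x_1 + 5x_2, LT = x_1.

S(f_1,f_2): lcm = x_1^2. S = 33/20x_1x_2 - 33.
  reduce S modulo (f_1, f_2):
  remainder 33/16x_2^2 - 33 ≠ 0; add h_3 = 33/16x_2^2 - 33 to the basis.

The other S-polynomials (S(f_1,h_3), S(f_2,h_3)) all reduce to 0 modulo the current basis, so we have a Gröbner basis.
Inter-reduce: drop elements whose leading term is divisible by another's, tail-reduce, and make monic.
Reduced Gröbner basis: {x_1 - 5/4x_2, x_2^2 - 16}.

Elimination: the polynomial x_2^2 - 16 lies in the elimination ideal for x_2, so x_2 ∈ {-4, 4}. For each such x_2, the remaining basis elements (now univariate) give the rest of the solution.
  x_2 = -4: the earlier basis element becomes x_1 + 5 = 0, giving x_1 = -5 — point (-5, -4).
  x_2 = 4: the earlier basis element becomes x_1 - 5 = 0, giving x_1 = 5 — point (5, 4).

{(-5, -4), (5, 4)}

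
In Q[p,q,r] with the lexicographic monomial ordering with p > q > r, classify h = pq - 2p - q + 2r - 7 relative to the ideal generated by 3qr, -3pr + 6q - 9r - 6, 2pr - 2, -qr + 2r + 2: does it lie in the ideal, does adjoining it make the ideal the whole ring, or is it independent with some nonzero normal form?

First compute the reduced Gröbner basis of I by Buchberger's algorithm.
f_1 = 3qr, LT = qr.
f_2 = -3pr + 6q - 9r - 6, LT = pr.
f_3 = 2pr - 2, LT = pr.
f_4 = -qr + 2r + 2, LT = qr.

S(f_1,f_2): lcm = pqr. S = 2q^{2} - 3qr - 2q.
  leading term q^{2}: no divisor's leading term divides it; move 2q^{2} to the remainder.
  leading term qr: subtract (-1)·f_1 from -3qr - 2q → -2q
  leading term q: no divisor's leading term divides it; move -2q to the remainder.
  remainder 2q^{2} - 2q ≠ 0; add k_5 = 2q^{2} - 2q to the basis.

S(f_1,f_3): lcm = pqr. S = q.
  leading term q: no divisor's leading term divides it; move q to the remainder.
  remainder q ≠ 0; add k_6 = q to the basis.

S(f_1,f_4): lcm = qr. S = 2r + 2.
  leading term r: no divisor's leading term divides it; move 2r to the remainder.
  leading term 1: no divisor's leading term divides it; move 2 to the remainder.
  remainder 2r + 2 ≠ 0; add k_7 = 2r + 2 to the basis.

S(f_2,f_4): lcm = pqr. S = 2pr + 2p - 2q^{2} + 3qr + 2q.
  leading term pr: subtract (-\tfrac{2}{3})·f_2 from 2pr + 2p - 2q^{2} + 3qr + 2q → 2p - 2q^{2} + 3qr + 6q - 6r - 4
  leading term p: no divisor's leading term divides it; move 2p to the remainder.
  leading term q^{2}: subtract (-1)·k_5 from -2q^{2} + 3qr + 6q - 6r - 4 → 3qr + 4q - 6r - 4
  leading term qr: subtract (1)·f_1 from 3qr + 4q - 6r - 4 → 4q - 6r - 4
  leading term q: subtract (4)·k_6 from 4q - 6r - 4 → -6r - 4
  leading term r: subtract (-3)·k_7 from -6r - 4 → 2
  leading term 1: no divisor's leading term divides it; move 2 to the remainder.
  remainder 2p + 2 ≠ 0; add k_8 = 2p + 2 to the basis.

The other S-polynomials (S(f_2,f_3), S(f_3,f_4), S(f_1,k_5), S(f_2,k_5), S(f_3,k_5), S(f_4,k_5), S(f_1,k_6), S(f_2,k_6), S(f_3,k_6), S(f_4,k_6), S(k_5,k_6), S(f_1,k_7), S(f_2,k_7), S(f_3,k_7), S(f_4,k_7), S(k_5,k_7), S(k_6,k_7), S(f_1,k_8), S(f_2,k_8), S(f_3,k_8), S(f_4,k_8), S(k_5,k_8), S(k_6,k_8), S(k_7,k_8)) all reduce to 0 modulo the current basis, so we have a Gröbner basis.
Inter-reduce: drop elements whose leading term is divisible by another's, tail-reduce, and make monic.
Reduced Gröbner basis: {p + 1, q, r + 1}.
Label its elements g_1 = p + 1, g_2 = q, g_3 = r + 1.

Reduce h = pq - 2p - q + 2r - 7 modulo G:
  leading term pq: subtract (q)·g_1 from pq - 2p - q + 2r - 7 → -2p - 2q + 2r - 7
  leading term p: subtract (-2)·g_1 from -2p - 2q + 2r - 7 → -2q + 2r - 5
  leading term q: subtract (-2)·g_2 from -2q + 2r - 5 → 2r - 5
  leading term r: subtract (2)·g_3 from 2r - 5 → -7
  leading term 1: no divisor's leading term divides it; move -7 to the remainder.
  normal form = -7.
The normal form is nonzero, so h ∉ I. Since h minus its normal form lies in I, I + (h) = I + (n) where n = -7; decide whether this ideal is the whole ring.
Here n = -7 is a nonzero constant, hence a unit: 1 ∈ I + (h), the Gröbner basis of I + (h) is {1}, and the enlarged system has no common solution — adjoining h is inconsistent.

Adjoining pq - 2p - q + 2r - 7 makes the ideal the whole ring: the system is inconsistent.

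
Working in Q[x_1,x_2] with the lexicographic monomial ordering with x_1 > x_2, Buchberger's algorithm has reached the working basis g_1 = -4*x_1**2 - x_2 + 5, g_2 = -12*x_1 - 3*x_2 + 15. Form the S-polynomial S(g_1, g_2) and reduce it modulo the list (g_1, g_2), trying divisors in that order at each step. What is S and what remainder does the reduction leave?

lcm(LM(g_1), LM(g_2)) = x_1**2.
S = (lcm/LT(g_1))·g_1 − (lcm/LT(g_2))·g_2 = -1/4*x_1*x_2 + 5/4*x_1 + 1/4*x_2 - 5/4.
Reduce S modulo (g_1, g_2) in that order:
  leading term x_1*x_2: subtract (1/48*x_2)·g_2 from -1/4*x_1*x_2 + 5/4*x_1 + 1/4*x_2 - 5/4 → 5/4*x_1 + 1/16*x_2**2 - 1/16*x_2 - 5/4
  leading term x_1: subtract (-5/48)·g_2 from 5/4*x_1 + 1/16*x_2**2 - 1/16*x_2 - 5/4 → 1/16*x_2**2 - 3/8*x_2 + 5/16
  leading term x_2**2: no divisor's leading term divides it; move 1/16*x_2**2 to the remainder.
  leading term x_2: no divisor's leading term divides it; move -3/8*x_2 to the remainder.
  leading term 1: no divisor's leading term divides it; move 5/16 to the remainder.
The remainder 1/16*x_2**2 - 3/8*x_2 + 5/16 is nonzero, so it would be added as the next basis element.

S(g_1, g_2) = -1/4*x_1*x_2 + 5/4*x_1 + 1/4*x_2 - 5/4; remainder on division = 1/16*x_2**2 - 3/8*x_2 + 5/16.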